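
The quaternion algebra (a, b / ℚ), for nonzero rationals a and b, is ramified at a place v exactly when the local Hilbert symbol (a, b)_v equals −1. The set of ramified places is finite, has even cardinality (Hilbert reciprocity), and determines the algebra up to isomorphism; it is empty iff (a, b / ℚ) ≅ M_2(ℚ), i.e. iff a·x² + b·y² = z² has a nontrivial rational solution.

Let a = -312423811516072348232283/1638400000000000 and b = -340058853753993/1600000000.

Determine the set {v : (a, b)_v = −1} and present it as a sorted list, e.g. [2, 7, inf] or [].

(a, b) ≡ (-1870, -17) mod (ℚ^×)²; places V = {2, 3, 5, 11, 13, 17, 19, 37, ∞}.
(a,b)_2: α=-25, β=-12; u≡1, v≡7 (mod 8); ε(u)ε(v)=0·1, αω(v)=-25·0, βω(u)=-12·0; sum ≡ 0  ⇒  +1.
(a,b)_17: α=1, u≡15; β=1, v≡2 (mod 17); (15|17)=+1, (2|17)=+1; sign (−1)^0·+1^1·+1^1 = +1.
(a,b)_3: α=6, u≡2; β=6, v≡1 (mod 3); (2|3)=-1, (1|3)=+1; sign (−1)^0·-1^6·+1^6 = +1.
(a,b)_11: α=5, u≡8; β=4, v≡9 (mod 11); (8|11)=-1, (9|11)=+1; sign (−1)^0·-1^4·+1^5 = +1.
(a,b)_37: α=6, u≡2; β=4, v≡14 (mod 37); (2|37)=-1, (14|37)=-1; sign (−1)^0·-1^4·-1^6 = +1.
(a,b)_∞: sgn(-1870)=−, sgn(-17)=−, so -1.
(a,b)_5: α=-11, u≡1; β=-8, v≡2 (mod 5); (1|5)=+1, (2|5)=-1; sign (−1)^0·+1^-8·-1^-11 = -1.
(a,b)_13: α=2, u≡11; β=0, v≡3 (mod 13); (11|13)=-1, (3|13)=+1; sign (−1)^0·-1^0·+1^2 = +1.
(a,b)_19: α=2, u≡4; β=0, v≡13 (mod 19); (4|19)=+1, (13|19)=-1; sign (−1)^0·+1^0·-1^2 = +1.
(-1870, -17 / ℚ) ramifies at {5, ∞}: a division algebra.

[5, inf]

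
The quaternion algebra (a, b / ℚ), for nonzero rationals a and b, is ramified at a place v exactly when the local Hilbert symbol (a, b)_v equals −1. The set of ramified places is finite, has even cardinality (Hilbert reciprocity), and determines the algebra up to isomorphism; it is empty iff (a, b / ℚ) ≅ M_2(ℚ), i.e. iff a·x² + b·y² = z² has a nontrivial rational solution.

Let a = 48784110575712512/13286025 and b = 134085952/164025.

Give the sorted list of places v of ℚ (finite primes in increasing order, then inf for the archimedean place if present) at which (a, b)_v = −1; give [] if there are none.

[23, 29]

Mod squares: a ≡ 7337, b ≡ 253. Check v ∈ {∞, 2, 3, 5, 7, 11, 13, 23, 29}.
v=2: v_2(a)=8, v_2(b)=6; units ≡ 1, 5 (mod 8); ε·ε+αω+βω = 0·0+8·1+6·0 ≡ 0  ⇒  (a,b)_2 = +1.
v=7: a=7^4·(≡1), b=7^2·(≡1) mod 7; (1|7)=+1, (1|7)=+1; (−1)^{4·2·3}·(+1)^2·(+1)^4 = +1.
v=5: a=5^-2·(≡2), b=5^-2·(≡2) mod 5; (2|5)=-1, (2|5)=-1; (−1)^{-2·-2·2}·(-1)^-2·(-1)^-2 = +1.
v=3: a=3^-12·(≡2), b=3^-8·(≡1) mod 3; (2|3)=-1, (1|3)=+1; (−1)^{-12·-8·1}·(-1)^-8·(+1)^-12 = +1.
v=∞: 7337 > 0 and 253 > 0  ⇒  (a,b)_∞ = +1.
v=23: a=23^3·(≡19), b=23^1·(≡5) mod 23; (19|23)=-1, (5|23)=-1; (−1)^{3·1·11}·(-1)^1·(-1)^3 = -1.
v=11: a=11^3·(≡2), b=11^1·(≡1) mod 11; (2|11)=-1, (1|11)=+1; (−1)^{3·1·5}·(-1)^1·(+1)^3 = +1.
v=13: a=13^2·(≡6), b=13^2·(≡11) mod 13; (6|13)=-1, (11|13)=-1; (−1)^{2·2·6}·(-1)^2·(-1)^2 = +1.
v=29: a=29^1·(≡18), b=29^0·(≡15) mod 29; (18|29)=-1, (15|29)=-1; (−1)^{1·0·14}·(-1)^0·(-1)^1 = -1.
(7337, 253 / ℚ) ramifies at {23, 29}: a division algebra.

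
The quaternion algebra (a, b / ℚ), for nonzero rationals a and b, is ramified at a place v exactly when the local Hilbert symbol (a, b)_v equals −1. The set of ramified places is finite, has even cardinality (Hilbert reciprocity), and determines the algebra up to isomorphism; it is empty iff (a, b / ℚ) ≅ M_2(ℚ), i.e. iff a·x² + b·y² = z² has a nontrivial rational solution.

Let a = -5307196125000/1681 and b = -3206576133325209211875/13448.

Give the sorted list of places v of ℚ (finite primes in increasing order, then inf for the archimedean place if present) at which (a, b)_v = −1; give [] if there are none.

Mod squares: a ≡ -14322, b ≡ -1302. Check v ∈ {∞, 2, 3, 5, 7, 11, 23, 31, 41}.
v=11: a=11^3·(≡2), b=11^4·(≡8) mod 11; (2|11)=-1, (8|11)=-1; (−1)^{3·4·5}·(-1)^4·(-1)^3 = -1.
v=3: a=3^1·(≡2), b=3^3·(≡1) mod 3; (2|3)=-1, (1|3)=+1; (−1)^{1·3·1}·(-1)^3·(+1)^1 = +1.
v=31: a=31^1·(≡27), b=31^3·(≡25) mod 31; (27|31)=-1, (25|31)=+1; (−1)^{1·3·15}·(-1)^3·(+1)^1 = +1.
v=5: a=5^6·(≡3), b=5^4·(≡2) mod 5; (3|5)=-1, (2|5)=-1; (−1)^{6·4·2}·(-1)^4·(-1)^6 = +1.
v=41: a=41^-2·(≡7), b=41^-2·(≡23) mod 41; (7|41)=-1, (23|41)=+1; (−1)^{-2·-2·20}·(-1)^-2·(+1)^-2 = +1.
v=2: v_2(a)=3, v_2(b)=-3; units ≡ 7, 5 (mod 8); ε·ε+αω+βω = 1·0+3·1+-3·0 ≡ 1  ⇒  (a,b)_2 = -1.
v=23: a=23^0·(≡15), b=23^2·(≡1) mod 23; (15|23)=-1, (1|23)=+1; (−1)^{0·2·11}·(-1)^2·(+1)^0 = +1.
v=7: a=7^3·(≡5), b=7^7·(≡3) mod 7; (5|7)=-1, (3|7)=-1; (−1)^{3·7·3}·(-1)^7·(-1)^3 = -1.
v=∞: -14322 < 0 and -1302 < 0  ⇒  (a,b)_∞ = -1.
|Ram(-14322, -1302)| = 4, even; anisotropic at {2, 7, 11, ∞}.

[2, 7, 11, inf]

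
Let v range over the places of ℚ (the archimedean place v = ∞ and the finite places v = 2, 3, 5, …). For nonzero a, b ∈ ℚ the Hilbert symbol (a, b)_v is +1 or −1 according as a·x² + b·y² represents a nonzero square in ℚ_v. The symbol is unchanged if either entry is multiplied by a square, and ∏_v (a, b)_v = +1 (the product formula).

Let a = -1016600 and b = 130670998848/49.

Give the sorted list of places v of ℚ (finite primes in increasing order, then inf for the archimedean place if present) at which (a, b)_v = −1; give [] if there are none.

(a, b) ≡ (-10166, 2800733) mod (ℚ^×)²; places V = {2, 3, 5, 7, 13, 17, 19, 23, 29, ∞}.
(a,b)_∞: sgn(-10166)=−, sgn(2800733)=+, so +1.
(a,b)_29: α=0, u≡24; β=1, v≡20 (mod 29); (24|29)=+1, (20|29)=+1; sign (−1)^0·+1^1·+1^0 = +1.
(a,b)_2: α=3, β=6; u≡5, v≡5 (mod 8); ε(u)ε(v)=0·0, αω(v)=3·1, βω(u)=6·1; sum ≡ 1  ⇒  -1.
(a,b)_19: α=0, u≡14; β=1, v≡5 (mod 19); (14|19)=-1, (5|19)=+1; sign (−1)^0·-1^1·+1^0 = -1.
(a,b)_3: α=0, u≡1; β=6, v≡2 (mod 3); (1|3)=+1, (2|3)=-1; sign (−1)^0·+1^6·-1^0 = +1.
(a,b)_5: α=2, u≡1; β=0, v≡2 (mod 5); (1|5)=+1, (2|5)=-1; sign (−1)^0·+1^0·-1^2 = +1.
(a,b)_23: α=1, u≡6; β=1, v≡13 (mod 23); (6|23)=+1, (13|23)=+1; sign (−1)^1·+1^1·+1^1 = -1.
(a,b)_7: α=0, u≡3; β=-2, v≡5 (mod 7); (3|7)=-1, (5|7)=-1; sign (−1)^0·-1^-2·-1^0 = +1.
(a,b)_13: α=1, u≡8; β=1, v≡6 (mod 13); (8|13)=-1, (6|13)=-1; sign (−1)^0·-1^1·-1^1 = +1.
(a,b)_17: α=1, u≡6; β=1, v≡9 (mod 17); (6|17)=-1, (9|17)=+1; sign (−1)^0·-1^1·+1^1 = -1.
|Ram(-10166, 2800733)| = 4, even; anisotropic at {2, 17, 19, 23}.

[2, 17, 19, 23]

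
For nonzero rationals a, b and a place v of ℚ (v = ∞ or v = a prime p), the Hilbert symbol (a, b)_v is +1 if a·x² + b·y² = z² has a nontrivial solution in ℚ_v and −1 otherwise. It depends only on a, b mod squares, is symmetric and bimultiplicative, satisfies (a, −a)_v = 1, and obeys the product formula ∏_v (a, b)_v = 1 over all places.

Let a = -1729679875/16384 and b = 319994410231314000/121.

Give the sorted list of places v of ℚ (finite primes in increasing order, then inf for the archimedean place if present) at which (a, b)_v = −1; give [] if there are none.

(a, b) ≡ (-595, 285) mod (ℚ^×)²; places V = {2, 3, 5, 7, 11, 13, 17, 19, 31, ∞}.
(a,b)_7: α=1, u≡3; β=2, v≡6 (mod 7); (3|7)=-1, (6|7)=-1; sign (−1)^0·-1^2·-1^1 = -1.
(a,b)_31: α=2, u≡1; β=0, v≡30 (mod 31); (1|31)=+1, (30|31)=-1; sign (−1)^0·+1^0·-1^2 = +1.
(a,b)_13: α=0, u≡3; β=2, v≡9 (mod 13); (3|13)=+1, (9|13)=+1; sign (−1)^0·+1^2·+1^0 = +1.
(a,b)_5: α=3, u≡4; β=3, v≡2 (mod 5); (4|5)=+1, (2|5)=-1; sign (−1)^0·+1^3·-1^3 = -1.
(a,b)_3: α=0, u≡2; β=3, v≡2 (mod 3); (2|3)=-1, (2|3)=-1; sign (−1)^0·-1^3·-1^0 = -1.
(a,b)_17: α=1, u≡2; β=2, v≡1 (mod 17); (2|17)=+1, (1|17)=+1; sign (−1)^0·+1^2·+1^1 = +1.
(a,b)_2: α=-14, β=4; u≡5, v≡5 (mod 8); ε(u)ε(v)=0·0, αω(v)=-14·1, βω(u)=4·1; sum ≡ 0  ⇒  +1.
(a,b)_19: α=0, u≡13; β=5, v≡2 (mod 19); (13|19)=-1, (2|19)=-1; sign (−1)^0·-1^5·-1^0 = -1.
(a,b)_∞: sgn(-595)=−, sgn(285)=+, so +1.
(a,b)_11: α=2, u≡2; β=-2, v≡6 (mod 11); (2|11)=-1, (6|11)=-1; sign (−1)^0·-1^-2·-1^2 = +1.
(-595, 285 / ℚ) ramifies at {3, 5, 7, 19}: a division algebra.

[3, 5, 7, 19]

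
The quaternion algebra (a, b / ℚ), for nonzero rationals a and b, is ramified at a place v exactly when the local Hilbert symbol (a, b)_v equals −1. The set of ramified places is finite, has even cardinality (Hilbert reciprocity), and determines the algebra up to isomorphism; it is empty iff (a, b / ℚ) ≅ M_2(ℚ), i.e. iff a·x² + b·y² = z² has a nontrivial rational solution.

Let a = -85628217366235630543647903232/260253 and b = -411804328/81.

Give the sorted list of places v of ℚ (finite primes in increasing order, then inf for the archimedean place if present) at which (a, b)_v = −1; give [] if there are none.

(a, b) ≡ (-253834854, -609178) mod (ℚ^×)²; places V = {2, 3, 7, 13, 17, 19, 23, 29, 41, ∞}.
(a,b)_17: α=-1, u≡12; β=1, v≡2 (mod 17); (12|17)=-1, (2|17)=+1; sign (−1)^0·-1^1·+1^-1 = -1.
(a,b)_29: α=3, u≡4; β=0, v≡6 (mod 29); (4|29)=+1, (6|29)=+1; sign (−1)^0·+1^0·+1^3 = +1.
(a,b)_2: α=9, β=3; u≡5, v≡3 (mod 8); ε(u)ε(v)=0·1, αω(v)=9·1, βω(u)=3·1; sum ≡ 0  ⇒  +1.
(a,b)_7: α=-1, u≡6; β=0, v≡4 (mod 7); (6|7)=-1, (4|7)=+1; sign (−1)^0·-1^0·+1^-1 = +1.
(a,b)_23: α=3, u≡17; β=1, v≡19 (mod 23); (17|23)=-1, (19|23)=-1; sign (−1)^1·-1^1·-1^3 = -1.
(a,b)_19: α=4, u≡7; β=1, v≡3 (mod 19); (7|19)=+1, (3|19)=-1; sign (−1)^0·+1^1·-1^4 = +1.
(a,b)_13: α=7, u≡8; β=2, v≡7 (mod 13); (8|13)=-1, (7|13)=-1; sign (−1)^0·-1^2·-1^7 = -1.
(a,b)_3: α=-7, u≡1; β=-4, v≡2 (mod 3); (1|3)=+1, (2|3)=-1; sign (−1)^0·+1^-4·-1^-7 = -1.
(a,b)_∞: sgn(-253834854)=−, sgn(-609178)=−, so -1.
(a,b)_41: α=3, u≡34; β=1, v≡33 (mod 41); (34|41)=-1, (33|41)=+1; sign (−1)^0·-1^1·+1^3 = -1.
(-253834854, -609178 / ℚ) ramifies at {3, 13, 17, 23, 41, ∞}: a division algebra.

[3, 13, 17, 23, 41, inf]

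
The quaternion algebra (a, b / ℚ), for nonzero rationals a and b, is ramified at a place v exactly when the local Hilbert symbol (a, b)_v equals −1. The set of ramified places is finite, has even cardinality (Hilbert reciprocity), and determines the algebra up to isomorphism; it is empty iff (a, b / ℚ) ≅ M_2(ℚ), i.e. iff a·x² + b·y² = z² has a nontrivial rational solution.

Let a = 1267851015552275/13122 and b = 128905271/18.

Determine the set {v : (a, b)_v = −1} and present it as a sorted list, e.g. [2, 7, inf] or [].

[7, 23, 31, 37, 41, 43]

Mod squares: a ≡ 7162494262, b ≡ 892078. Check v ∈ {∞, 2, 3, 5, 7, 11, 17, 23, 31, 37, 41, 43}.
v=37: a=37^1·(≡11), b=37^0·(≡19) mod 37; (11|37)=+1, (19|37)=-1; (−1)^{1·0·18}·(+1)^0·(-1)^1 = -1.
v=3: a=3^-8·(≡1), b=3^-2·(≡1) mod 3; (1|3)=+1, (1|3)=+1; (−1)^{-8·-2·1}·(+1)^-2·(+1)^-8 = +1.
v=17: a=17^2·(≡9), b=17^2·(≡10) mod 17; (9|17)=+1, (10|17)=-1; (−1)^{2·2·8}·(+1)^2·(-1)^2 = +1.
v=23: a=23^1·(≡6), b=23^1·(≡8) mod 23; (6|23)=+1, (8|23)=+1; (−1)^{1·1·11}·(+1)^1·(+1)^1 = -1.
v=41: a=41^1·(≡39), b=41^1·(≡38) mod 41; (39|41)=+1, (38|41)=-1; (−1)^{1·1·20}·(+1)^1·(-1)^1 = -1.
v=7: a=7^3·(≡2), b=7^0·(≡3) mod 7; (2|7)=+1, (3|7)=-1; (−1)^{3·0·3}·(+1)^0·(-1)^3 = -1.
v=43: a=43^1·(≡20), b=43^1·(≡22) mod 43; (20|43)=-1, (22|43)=-1; (−1)^{1·1·21}·(-1)^1·(-1)^1 = -1.
v=31: a=31^1·(≡19), b=31^0·(≡13) mod 31; (19|31)=+1, (13|31)=-1; (−1)^{1·0·15}·(+1)^0·(-1)^1 = -1.
v=11: a=11^1·(≡3), b=11^1·(≡6) mod 11; (3|11)=+1, (6|11)=-1; (−1)^{1·1·5}·(+1)^1·(-1)^1 = +1.
v=5: a=5^2·(≡3), b=5^0·(≡2) mod 5; (3|5)=-1, (2|5)=-1; (−1)^{2·0·2}·(-1)^0·(-1)^2 = +1.
v=∞: 7162494262 > 0 and 892078 > 0  ⇒  (a,b)_∞ = +1.
v=2: v_2(a)=-1, v_2(b)=-1; units ≡ 3, 7 (mod 8); ε·ε+αω+βω = 1·1+-1·0+-1·1 ≡ 0  ⇒  (a,b)_2 = +1.
Ram(7162494262, 892078) = {7, 23, 31, 37, 41, 43}; no ℚ_7-point on the conic.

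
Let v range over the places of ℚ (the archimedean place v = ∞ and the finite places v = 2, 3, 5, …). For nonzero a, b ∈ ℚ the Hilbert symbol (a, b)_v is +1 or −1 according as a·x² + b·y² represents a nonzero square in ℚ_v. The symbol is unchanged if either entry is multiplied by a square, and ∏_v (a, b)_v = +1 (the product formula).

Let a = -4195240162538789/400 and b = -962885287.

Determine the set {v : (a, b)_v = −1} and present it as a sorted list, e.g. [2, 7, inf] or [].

(a, b) ≡ (-221, -3331783) mod (ℚ^×)²; places V = {2, 5, 7, 13, 17, 19, 41, 47, ∞}.
(a,b)_∞: sgn(-221)=−, sgn(-3331783)=−, so -1.
(a,b)_5: α=-2, u≡1; β=0, v≡3 (mod 5); (1|5)=+1, (3|5)=-1; sign (−1)^0·+1^0·-1^-2 = +1.
(a,b)_41: α=2, u≡40; β=1, v≡39 (mod 41); (40|41)=+1, (39|41)=+1; sign (−1)^0·+1^1·+1^2 = +1.
(a,b)_17: α=3, u≡8; β=2, v≡13 (mod 17); (8|17)=+1, (13|17)=+1; sign (−1)^0·+1^2·+1^3 = +1.
(a,b)_19: α=2, u≡9; β=1, v≡14 (mod 19); (9|19)=+1, (14|19)=-1; sign (−1)^0·+1^1·-1^2 = +1.
(a,b)_13: α=1, u≡12; β=1, v≡12 (mod 13); (12|13)=+1, (12|13)=+1; sign (−1)^0·+1^1·+1^1 = +1.
(a,b)_7: α=2, u≡5; β=1, v≡6 (mod 7); (5|7)=-1, (6|7)=-1; sign (−1)^0·-1^1·-1^2 = -1.
(a,b)_47: α=2, u≡8; β=1, v≡3 (mod 47); (8|47)=+1, (3|47)=+1; sign (−1)^0·+1^1·+1^2 = +1.
(a,b)_2: α=-4, β=0; u≡3, v≡1 (mod 8); ε(u)ε(v)=1·0, αω(v)=-4·0, βω(u)=0·1; sum ≡ 0  ⇒  +1.
Ram(-221, -3331783) = {7, ∞}; no ℚ_7-point on the conic.

[7, inf]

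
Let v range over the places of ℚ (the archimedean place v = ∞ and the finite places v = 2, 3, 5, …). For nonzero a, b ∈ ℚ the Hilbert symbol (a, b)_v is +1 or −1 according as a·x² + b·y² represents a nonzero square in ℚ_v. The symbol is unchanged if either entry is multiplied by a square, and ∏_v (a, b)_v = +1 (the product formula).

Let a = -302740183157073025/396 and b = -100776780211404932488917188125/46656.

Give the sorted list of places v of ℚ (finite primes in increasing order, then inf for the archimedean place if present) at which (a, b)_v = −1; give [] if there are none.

Mod squares: a ≡ -11, b ≡ -2245789. Check v ∈ {∞, 2, 3, 5, 7, 11, 13, 23, 29, 37}.
v=11: a=11^-1·(≡7), b=11^2·(≡1) mod 11; (7|11)=-1, (1|11)=+1; (−1)^{-1·2·5}·(-1)^2·(+1)^-1 = +1.
v=3: a=3^-2·(≡1), b=3^-6·(≡2) mod 3; (1|3)=+1, (2|3)=-1; (−1)^{-2·-6·1}·(+1)^-6·(-1)^-2 = +1.
v=23: a=23^2·(≡18), b=23^3·(≡21) mod 23; (18|23)=+1, (21|23)=-1; (−1)^{2·3·11}·(+1)^3·(-1)^2 = +1.
v=∞: -11 < 0 and -2245789 < 0  ⇒  (a,b)_∞ = -1.
v=2: v_2(a)=-2, v_2(b)=-6; units ≡ 5, 3 (mod 8); ε·ε+αω+βω = 0·1+-2·1+-6·1 ≡ 0  ⇒  (a,b)_2 = +1.
v=5: a=5^2·(≡4), b=5^4·(≡4) mod 5; (4|5)=+1, (4|5)=+1; (−1)^{2·4·2}·(+1)^4·(+1)^2 = +1.
v=7: a=7^6·(≡5), b=7^9·(≡4) mod 7; (5|7)=-1, (4|7)=+1; (−1)^{6·9·3}·(-1)^9·(+1)^6 = -1.
v=37: a=37^2·(≡30), b=37^3·(≡32) mod 37; (30|37)=+1, (32|37)=-1; (−1)^{2·3·18}·(+1)^3·(-1)^2 = +1.
v=13: a=13^2·(≡11), b=13^3·(≡9) mod 13; (11|13)=-1, (9|13)=+1; (−1)^{2·3·6}·(-1)^3·(+1)^2 = -1.
v=29: a=29^2·(≡12), b=29^3·(≡18) mod 29; (12|29)=-1, (18|29)=-1; (−1)^{2·3·14}·(-1)^3·(-1)^2 = -1.
Ram(-11, -2245789) = {7, 13, 29, ∞}; no ℚ_7-point on the conic.

[7, 13, 29, inf]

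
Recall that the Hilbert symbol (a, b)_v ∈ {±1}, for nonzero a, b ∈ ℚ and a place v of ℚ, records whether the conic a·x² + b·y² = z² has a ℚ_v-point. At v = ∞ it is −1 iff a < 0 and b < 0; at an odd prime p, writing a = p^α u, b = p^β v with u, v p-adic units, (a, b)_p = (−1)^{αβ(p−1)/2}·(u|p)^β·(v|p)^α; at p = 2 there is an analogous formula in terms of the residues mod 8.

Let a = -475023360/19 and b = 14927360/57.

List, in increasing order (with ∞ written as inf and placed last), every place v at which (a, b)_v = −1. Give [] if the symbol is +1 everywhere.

[3, 5, 7, 17]

Mod squares: a ≡ -3990, b ≡ 67830. Check v ∈ {∞, 2, 3, 5, 7, 17, 19, 47}.
v=3: a=3^1·(≡2), b=3^-1·(≡2) mod 3; (2|3)=-1, (2|3)=-1; (−1)^{1·-1·1}·(-1)^-1·(-1)^1 = -1.
v=5: a=5^1·(≡2), b=5^1·(≡1) mod 5; (2|5)=-1, (1|5)=+1; (−1)^{1·1·2}·(-1)^1·(+1)^1 = -1.
v=47: a=47^2·(≡19), b=47^0·(≡16) mod 47; (19|47)=-1, (16|47)=+1; (−1)^{2·0·23}·(-1)^0·(+1)^2 = +1.
v=∞: -3990 < 0 and 67830 > 0  ⇒  (a,b)_∞ = +1.
v=17: a=17^0·(≡12), b=17^1·(≡5) mod 17; (12|17)=-1, (5|17)=-1; (−1)^{0·1·8}·(-1)^1·(-1)^0 = -1.
v=19: a=19^-1·(≡10), b=19^-1·(≡16) mod 19; (10|19)=-1, (16|19)=+1; (−1)^{-1·-1·9}·(-1)^-1·(+1)^-1 = +1.
v=2: v_2(a)=11, v_2(b)=9; units ≡ 5, 3 (mod 8); ε·ε+αω+βω = 0·1+11·1+9·1 ≡ 0  ⇒  (a,b)_2 = +1.
v=7: a=7^1·(≡1), b=7^3·(≡1) mod 7; (1|7)=+1, (1|7)=+1; (−1)^{1·3·3}·(+1)^3·(+1)^1 = -1.
(-3990, 67830 / ℚ) ramifies at {3, 5, 7, 17}: a division algebra.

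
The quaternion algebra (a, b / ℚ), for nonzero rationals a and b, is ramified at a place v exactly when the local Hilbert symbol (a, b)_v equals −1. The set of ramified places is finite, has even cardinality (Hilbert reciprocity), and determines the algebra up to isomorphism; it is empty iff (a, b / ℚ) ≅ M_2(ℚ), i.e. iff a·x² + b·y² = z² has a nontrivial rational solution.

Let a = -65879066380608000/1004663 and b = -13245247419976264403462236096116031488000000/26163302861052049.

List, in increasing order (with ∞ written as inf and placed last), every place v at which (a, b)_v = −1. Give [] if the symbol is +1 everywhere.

(a, b) ≡ (-10288590, -282162) mod (ℚ^×)²; places V = {2, 3, 5, 7, 11, 13, 19, 23, 31, 37, 41, ∞}.
(a,b)_37: α=1, u≡35; β=3, v≡12 (mod 37); (35|37)=-1, (12|37)=+1; sign (−1)^0·-1^3·+1^1 = -1.
(a,b)_41: α=2, u≡10; β=5, v≡27 (mod 41); (10|41)=+1, (27|41)=-1; sign (−1)^0·+1^5·-1^2 = +1.
(a,b)_13: α=3, u≡10; β=8, v≡1 (mod 13); (10|13)=+1, (1|13)=+1; sign (−1)^0·+1^8·+1^3 = +1.
(a,b)_31: α=1, u≡3; β=3, v≡22 (mod 31); (3|31)=-1, (22|31)=-1; sign (−1)^1·-1^3·-1^1 = -1.
(a,b)_2: α=9, β=25; u≡1, v≡7 (mod 8); ε(u)ε(v)=0·1, αω(v)=9·0, βω(u)=25·0; sum ≡ 0  ⇒  +1.
(a,b)_∞: sgn(-10288590)=−, sgn(-282162)=−, so -1.
(a,b)_23: α=-1, u≡10; β=-4, v≡9 (mod 23); (10|23)=-1, (9|23)=+1; sign (−1)^0·-1^-4·+1^-1 = +1.
(a,b)_7: α=0, u≡6; β=-2, v≡2 (mod 7); (6|7)=-1, (2|7)=+1; sign (−1)^0·-1^-2·+1^0 = +1.
(a,b)_11: α=-2, u≡7; β=-4, v≡8 (mod 11); (7|11)=-1, (8|11)=-1; sign (−1)^0·-1^-4·-1^-2 = +1.
(a,b)_5: α=3, u≡2; β=6, v≡2 (mod 5); (2|5)=-1, (2|5)=-1; sign (−1)^0·-1^6·-1^3 = -1.
(a,b)_3: α=5, u≡1; β=11, v≡2 (mod 3); (1|3)=+1, (2|3)=-1; sign (−1)^1·+1^11·-1^5 = +1.
(a,b)_19: α=-2, u≡9; β=-4, v≡16 (mod 19); (9|19)=+1, (16|19)=+1; sign (−1)^0·+1^-4·+1^-2 = +1.
|Ram(-10288590, -282162)| = 4, even; anisotropic at {5, 31, 37, ∞}.

[5, 31, 37, inf]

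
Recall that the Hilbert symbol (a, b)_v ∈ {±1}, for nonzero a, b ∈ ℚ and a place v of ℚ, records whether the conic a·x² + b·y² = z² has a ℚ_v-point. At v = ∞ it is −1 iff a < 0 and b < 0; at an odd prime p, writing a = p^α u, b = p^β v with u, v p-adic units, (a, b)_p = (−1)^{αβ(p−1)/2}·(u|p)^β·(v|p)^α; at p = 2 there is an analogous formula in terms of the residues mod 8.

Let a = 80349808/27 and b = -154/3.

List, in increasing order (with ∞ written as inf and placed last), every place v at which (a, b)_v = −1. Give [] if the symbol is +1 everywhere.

[2, 11]

Mod squares: a ≡ 21, b ≡ -462. Check v ∈ {∞, 2, 3, 7, 11}.
v=∞: 21 > 0 and -462 < 0  ⇒  (a,b)_∞ = +1.
v=2: v_2(a)=4, v_2(b)=1; units ≡ 5, 1 (mod 8); ε·ε+αω+βω = 0·0+4·0+1·1 ≡ 1  ⇒  (a,b)_2 = -1.
v=11: a=11^4·(≡2), b=11^1·(≡10) mod 11; (2|11)=-1, (10|11)=-1; (−1)^{4·1·5}·(-1)^1·(-1)^4 = -1.
v=3: a=3^-3·(≡1), b=3^-1·(≡2) mod 3; (1|3)=+1, (2|3)=-1; (−1)^{-3·-1·1}·(+1)^-1·(-1)^-3 = +1.
v=7: a=7^3·(≡6), b=7^1·(≡2) mod 7; (6|7)=-1, (2|7)=+1; (−1)^{3·1·3}·(-1)^1·(+1)^3 = +1.
(21, -462 / ℚ) ramifies at {2, 11}: a division algebra.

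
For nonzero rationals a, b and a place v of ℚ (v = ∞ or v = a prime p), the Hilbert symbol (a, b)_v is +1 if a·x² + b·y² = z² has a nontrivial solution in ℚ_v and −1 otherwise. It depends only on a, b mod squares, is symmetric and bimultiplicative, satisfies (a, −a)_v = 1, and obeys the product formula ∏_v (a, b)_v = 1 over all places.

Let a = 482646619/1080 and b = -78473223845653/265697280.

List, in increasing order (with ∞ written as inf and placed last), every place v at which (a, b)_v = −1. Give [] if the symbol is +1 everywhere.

(a, b) ≡ (2730, -390) mod (ℚ^×)²; places V = {2, 3, 5, 7, 13, 19, 29, 31, 47, ∞}.
(a,b)_7: α=5, u≡5; β=6, v≡2 (mod 7); (5|7)=-1, (2|7)=+1; sign (−1)^0·-1^6·+1^5 = +1.
(a,b)_2: α=-3, β=-11; u≡5, v≡5 (mod 8); ε(u)ε(v)=0·0, αω(v)=-3·1, βω(u)=-11·1; sum ≡ 0  ⇒  +1.
(a,b)_∞: sgn(2730)=+, sgn(-390)=−, so +1.
(a,b)_13: α=1, u≡2; β=3, v≡3 (mod 13); (2|13)=-1, (3|13)=+1; sign (−1)^0·-1^3·+1^1 = -1.
(a,b)_29: α=0, u≡16; β=2, v≡20 (mod 29); (16|29)=+1, (20|29)=+1; sign (−1)^0·+1^2·+1^0 = +1.
(a,b)_3: α=-3, u≡1; β=-3, v≡2 (mod 3); (1|3)=+1, (2|3)=-1; sign (−1)^1·+1^-3·-1^-3 = +1.
(a,b)_47: α=2, u≡12; β=0, v≡23 (mod 47); (12|47)=+1, (23|47)=-1; sign (−1)^0·+1^0·-1^2 = +1.
(a,b)_5: α=-1, u≡4; β=-1, v≡2 (mod 5); (4|5)=+1, (2|5)=-1; sign (−1)^0·+1^-1·-1^-1 = -1.
(a,b)_31: α=0, u≡20; β=-2, v≡30 (mod 31); (20|31)=+1, (30|31)=-1; sign (−1)^0·+1^-2·-1^0 = +1.
(a,b)_19: α=0, u≡15; β=2, v≡5 (mod 19); (15|19)=-1, (5|19)=+1; sign (−1)^0·-1^2·+1^0 = +1.
(2730, -390 / ℚ) ramifies at {5, 13}: a division algebra.

[5, 13]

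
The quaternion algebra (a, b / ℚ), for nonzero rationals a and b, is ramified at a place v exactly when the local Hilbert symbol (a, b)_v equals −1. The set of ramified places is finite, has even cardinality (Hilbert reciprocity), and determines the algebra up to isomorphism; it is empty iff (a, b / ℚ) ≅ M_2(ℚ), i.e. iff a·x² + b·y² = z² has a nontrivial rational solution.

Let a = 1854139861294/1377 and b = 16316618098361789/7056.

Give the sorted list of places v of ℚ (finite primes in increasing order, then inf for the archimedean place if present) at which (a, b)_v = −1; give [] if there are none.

Mod squares: a ≡ 782, b ≡ 2021. Check v ∈ {∞, 2, 3, 7, 13, 17, 23, 29, 43, 47}.
v=29: a=29^2·(≡28), b=29^0·(≡22) mod 29; (28|29)=+1, (22|29)=+1; (−1)^{2·0·14}·(+1)^0·(+1)^2 = +1.
v=43: a=43^2·(≡26), b=43^3·(≡15) mod 43; (26|43)=-1, (15|43)=+1; (−1)^{2·3·21}·(-1)^3·(+1)^2 = -1.
v=3: a=3^-4·(≡2), b=3^-2·(≡2) mod 3; (2|3)=-1, (2|3)=-1; (−1)^{-4·-2·1}·(-1)^-2·(-1)^-4 = +1.
v=23: a=23^3·(≡19), b=23^2·(≡17) mod 23; (19|23)=-1, (17|23)=-1; (−1)^{3·2·11}·(-1)^2·(-1)^3 = -1.
v=47: a=47^0·(≡23), b=47^1·(≡45) mod 47; (23|47)=-1, (45|47)=-1; (−1)^{0·1·23}·(-1)^1·(-1)^0 = -1.
v=2: v_2(a)=1, v_2(b)=-4; units ≡ 7, 5 (mod 8); ε·ε+αω+βω = 1·0+1·1+-4·0 ≡ 1  ⇒  (a,b)_2 = -1.
v=13: a=13^0·(≡7), b=13^4·(≡7) mod 13; (7|13)=-1, (7|13)=-1; (−1)^{0·4·6}·(-1)^4·(-1)^0 = +1.
v=∞: 782 > 0 and 2021 > 0  ⇒  (a,b)_∞ = +1.
v=17: a=17^-1·(≡7), b=17^2·(≡16) mod 17; (7|17)=-1, (16|17)=+1; (−1)^{-1·2·8}·(-1)^2·(+1)^-1 = +1.
v=7: a=7^2·(≡6), b=7^-2·(≡3) mod 7; (6|7)=-1, (3|7)=-1; (−1)^{2·-2·3}·(-1)^-2·(-1)^2 = +1.
(782, 2021 / ℚ) ramifies at {2, 23, 43, 47}: a division algebra.

[2, 23, 43, 47]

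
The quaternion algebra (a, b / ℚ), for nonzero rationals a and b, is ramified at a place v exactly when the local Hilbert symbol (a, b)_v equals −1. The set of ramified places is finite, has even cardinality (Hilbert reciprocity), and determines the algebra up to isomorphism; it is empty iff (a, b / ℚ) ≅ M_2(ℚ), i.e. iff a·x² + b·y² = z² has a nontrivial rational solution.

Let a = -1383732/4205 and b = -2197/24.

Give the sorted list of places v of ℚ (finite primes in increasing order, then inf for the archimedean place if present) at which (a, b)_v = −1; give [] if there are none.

[5, 7, 13, inf]

(a, b) ≡ (-665, -78) mod (ℚ^×)²; places V = {2, 3, 5, 7, 13, 17, 19, 29, ∞}.
(a,b)_∞: sgn(-665)=−, sgn(-78)=−, so -1.
(a,b)_17: α=2, u≡1; β=0, v≡14 (mod 17); (1|17)=+1, (14|17)=-1; sign (−1)^0·+1^0·-1^2 = +1.
(a,b)_5: α=-1, u≡3; β=0, v≡2 (mod 5); (3|5)=-1, (2|5)=-1; sign (−1)^0·-1^0·-1^-1 = -1.
(a,b)_19: α=1, u≡3; β=0, v≡9 (mod 19); (3|19)=-1, (9|19)=+1; sign (−1)^0·-1^0·+1^1 = +1.
(a,b)_29: α=-2, u≡18; β=0, v≡16 (mod 29); (18|29)=-1, (16|29)=+1; sign (−1)^0·-1^0·+1^-2 = +1.
(a,b)_2: α=2, β=-3; u≡7, v≡1 (mod 8); ε(u)ε(v)=1·0, αω(v)=2·0, βω(u)=-3·0; sum ≡ 0  ⇒  +1.
(a,b)_7: α=1, u≡5; β=0, v≡5 (mod 7); (5|7)=-1, (5|7)=-1; sign (−1)^0·-1^0·-1^1 = -1.
(a,b)_3: α=2, u≡1; β=-1, v≡1 (mod 3); (1|3)=+1, (1|3)=+1; sign (−1)^0·+1^-1·+1^2 = +1.
(a,b)_13: α=0, u≡11; β=3, v≡7 (mod 13); (11|13)=-1, (7|13)=-1; sign (−1)^0·-1^3·-1^0 = -1.
|Ram(-665, -78)| = 4, even; anisotropic at {5, 7, 13, ∞}.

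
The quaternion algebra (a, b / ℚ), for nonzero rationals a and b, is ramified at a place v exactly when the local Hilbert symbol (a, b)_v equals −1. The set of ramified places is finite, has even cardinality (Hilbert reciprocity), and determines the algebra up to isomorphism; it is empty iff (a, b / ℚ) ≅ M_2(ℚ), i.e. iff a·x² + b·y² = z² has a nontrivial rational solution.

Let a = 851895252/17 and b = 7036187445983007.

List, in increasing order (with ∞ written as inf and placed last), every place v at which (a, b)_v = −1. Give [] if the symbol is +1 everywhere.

Mod squares: a ≡ 760461, b ≡ 23. Check v ∈ {∞, 2, 3, 13, 17, 23, 31, 37}.
v=17: a=17^-1·(≡7), b=17^2·(≡7) mod 17; (7|17)=-1, (7|17)=-1; (−1)^{-1·2·8}·(-1)^2·(-1)^-1 = -1.
v=2: v_2(a)=2, v_2(b)=0; units ≡ 5, 7 (mod 8); ε·ε+αω+βω = 0·1+2·0+0·1 ≡ 0  ⇒  (a,b)_2 = +1.
v=13: a=13^1·(≡1), b=13^2·(≡4) mod 13; (1|13)=+1, (4|13)=+1; (−1)^{1·2·6}·(+1)^2·(+1)^1 = +1.
v=37: a=37^1·(≡23), b=37^2·(≡17) mod 37; (23|37)=-1, (17|37)=-1; (−1)^{1·2·18}·(-1)^2·(-1)^1 = -1.
v=23: a=23^2·(≡12), b=23^3·(≡6) mod 23; (12|23)=+1, (6|23)=+1; (−1)^{2·3·11}·(+1)^3·(+1)^2 = +1.
v=∞: 760461 > 0 and 23 > 0  ⇒  (a,b)_∞ = +1.
v=3: a=3^3·(≡2), b=3^2·(≡2) mod 3; (2|3)=-1, (2|3)=-1; (−1)^{3·2·1}·(-1)^2·(-1)^3 = -1.
v=31: a=31^1·(≡10), b=31^2·(≡12) mod 31; (10|31)=+1, (12|31)=-1; (−1)^{1·2·15}·(+1)^2·(-1)^1 = -1.
Ram(760461, 23) = {3, 17, 31, 37}; no ℚ_3-point on the conic.

[3, 17, 31, 37]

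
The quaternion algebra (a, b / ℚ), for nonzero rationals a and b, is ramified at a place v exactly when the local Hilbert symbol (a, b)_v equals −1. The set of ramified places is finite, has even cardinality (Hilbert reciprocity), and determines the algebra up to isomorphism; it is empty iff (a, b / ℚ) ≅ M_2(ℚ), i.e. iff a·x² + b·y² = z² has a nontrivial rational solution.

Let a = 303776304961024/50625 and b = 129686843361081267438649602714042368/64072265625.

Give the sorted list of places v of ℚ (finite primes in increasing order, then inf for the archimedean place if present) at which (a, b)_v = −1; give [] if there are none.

(a, b) ≡ (494221654, 33263) mod (ℚ^×)²; places V = {2, 3, 5, 7, 13, 17, 19, 23, 29, 31, 37, ∞}.
(a,b)_13: α=0, u≡4; β=2, v≡3 (mod 13); (4|13)=+1, (3|13)=+1; sign (−1)^0·+1^2·+1^0 = +1.
(a,b)_7: α=4, u≡5; β=8, v≡5 (mod 7); (5|7)=-1, (5|7)=-1; sign (−1)^0·-1^8·-1^4 = +1.
(a,b)_3: α=-4, u≡1; β=-8, v≡2 (mod 3); (1|3)=+1, (2|3)=-1; sign (−1)^0·+1^-8·-1^-4 = +1.
(a,b)_∞: sgn(494221654)=+, sgn(33263)=+, so +1.
(a,b)_31: α=1, u≡28; β=3, v≡1 (mod 31); (28|31)=+1, (1|31)=+1; sign (−1)^1·+1^3·+1^1 = -1.
(a,b)_19: α=1, u≡7; β=2, v≡15 (mod 19); (7|19)=+1, (15|19)=-1; sign (−1)^0·+1^2·-1^1 = -1.
(a,b)_2: α=9, β=16; u≡3, v≡7 (mod 8); ε(u)ε(v)=1·1, αω(v)=9·0, βω(u)=16·1; sum ≡ 1  ⇒  -1.
(a,b)_37: α=1, u≡12; β=3, v≡10 (mod 37); (12|37)=+1, (10|37)=+1; sign (−1)^0·+1^3·+1^1 = +1.
(a,b)_5: α=-4, u≡4; β=-10, v≡3 (mod 5); (4|5)=+1, (3|5)=-1; sign (−1)^0·+1^-10·-1^-4 = +1.
(a,b)_17: α=1, u≡15; β=2, v≡5 (mod 17); (15|17)=+1, (5|17)=-1; sign (−1)^0·+1^2·-1^1 = -1.
(a,b)_23: α=1, u≡20; β=2, v≡22 (mod 23); (20|23)=-1, (22|23)=-1; sign (−1)^0·-1^2·-1^1 = -1.
(a,b)_29: α=1, u≡8; β=3, v≡1 (mod 29); (8|29)=-1, (1|29)=+1; sign (−1)^0·-1^3·+1^1 = -1.
|Ram(494221654, 33263)| = 6, even; anisotropic at {2, 17, 19, 23, 29, 31}.

[2, 17, 19, 23, 29, 31]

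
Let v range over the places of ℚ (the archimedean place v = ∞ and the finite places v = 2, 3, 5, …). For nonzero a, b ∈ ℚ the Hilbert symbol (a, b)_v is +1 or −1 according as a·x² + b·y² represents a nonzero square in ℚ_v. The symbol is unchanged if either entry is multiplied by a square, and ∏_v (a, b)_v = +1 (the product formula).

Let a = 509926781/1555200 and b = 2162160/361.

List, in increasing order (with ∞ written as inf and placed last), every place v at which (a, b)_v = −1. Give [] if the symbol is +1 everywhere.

Mod squares: a ≡ 663, b ≡ 15015. Check v ∈ {∞, 2, 3, 5, 7, 11, 13, 17, 19, 31}.
v=11: a=11^0·(≡5), b=11^1·(≡5) mod 11; (5|11)=+1, (5|11)=+1; (−1)^{0·1·5}·(+1)^1·(+1)^0 = +1.
v=5: a=5^-2·(≡2), b=5^1·(≡2) mod 5; (2|5)=-1, (2|5)=-1; (−1)^{-2·1·2}·(-1)^1·(-1)^-2 = -1.
v=3: a=3^-5·(≡2), b=3^3·(≡1) mod 3; (2|3)=-1, (1|3)=+1; (−1)^{-5·3·1}·(-1)^3·(+1)^-5 = +1.
v=7: a=7^4·(≡5), b=7^1·(≡3) mod 7; (5|7)=-1, (3|7)=-1; (−1)^{4·1·3}·(-1)^1·(-1)^4 = -1.
v=2: v_2(a)=-8, v_2(b)=4; units ≡ 7, 7 (mod 8); ε·ε+αω+βω = 1·1+-8·0+4·0 ≡ 1  ⇒  (a,b)_2 = -1.
v=13: a=13^1·(≡12), b=13^1·(≡5) mod 13; (12|13)=+1, (5|13)=-1; (−1)^{1·1·6}·(+1)^1·(-1)^1 = -1.
v=19: a=19^0·(≡1), b=19^-2·(≡17) mod 19; (1|19)=+1, (17|19)=+1; (−1)^{0·-2·9}·(+1)^-2·(+1)^0 = +1.
v=17: a=17^1·(≡10), b=17^0·(≡8) mod 17; (10|17)=-1, (8|17)=+1; (−1)^{1·0·8}·(-1)^0·(+1)^1 = +1.
v=∞: 663 > 0 and 15015 > 0  ⇒  (a,b)_∞ = +1.
v=31: a=31^2·(≡24), b=31^0·(≡11) mod 31; (24|31)=-1, (11|31)=-1; (−1)^{2·0·15}·(-1)^0·(-1)^2 = +1.
(663, 15015 / ℚ) ramifies at {2, 5, 7, 13}: a division algebra.

[2, 5, 7, 13]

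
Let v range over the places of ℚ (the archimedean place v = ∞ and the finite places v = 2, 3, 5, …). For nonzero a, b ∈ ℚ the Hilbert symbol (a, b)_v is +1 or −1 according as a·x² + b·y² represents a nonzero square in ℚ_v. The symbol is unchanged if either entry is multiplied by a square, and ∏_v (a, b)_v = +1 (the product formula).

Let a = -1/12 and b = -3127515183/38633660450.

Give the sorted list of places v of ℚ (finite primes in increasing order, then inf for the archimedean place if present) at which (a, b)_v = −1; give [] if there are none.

[2, 3, 23, inf]

Mod squares: a ≡ -3, b ≡ -46. Check v ∈ {∞, 2, 3, 5, 7, 11, 13, 19, 23}.
v=19: a=19^0·(≡11), b=19^-4·(≡17) mod 19; (11|19)=+1, (17|19)=+1; (−1)^{0·-4·9}·(+1)^-4·(+1)^0 = +1.
v=3: a=3^-1·(≡2), b=3^2·(≡2) mod 3; (2|3)=-1, (2|3)=-1; (−1)^{-1·2·1}·(-1)^2·(-1)^-1 = -1.
v=11: a=11^0·(≡10), b=11^-2·(≡1) mod 11; (10|11)=-1, (1|11)=+1; (−1)^{0·-2·5}·(-1)^-2·(+1)^0 = +1.
v=23: a=23^0·(≡21), b=23^3·(≡5) mod 23; (21|23)=-1, (5|23)=-1; (−1)^{0·3·11}·(-1)^3·(-1)^0 = -1.
v=13: a=13^0·(≡1), b=13^4·(≡6) mod 13; (1|13)=+1, (6|13)=-1; (−1)^{0·4·6}·(+1)^4·(-1)^0 = +1.
v=2: v_2(a)=-2, v_2(b)=-1; units ≡ 5, 1 (mod 8); ε·ε+αω+βω = 0·0+-2·0+-1·1 ≡ 1  ⇒  (a,b)_2 = -1.
v=7: a=7^0·(≡4), b=7^-2·(≡3) mod 7; (4|7)=+1, (3|7)=-1; (−1)^{0·-2·3}·(+1)^-2·(-1)^0 = +1.
v=5: a=5^0·(≡2), b=5^-2·(≡4) mod 5; (2|5)=-1, (4|5)=+1; (−1)^{0·-2·2}·(-1)^-2·(+1)^0 = +1.
v=∞: -3 < 0 and -46 < 0  ⇒  (a,b)_∞ = -1.
|Ram(-3, -46)| = 4, even; anisotropic at {2, 3, 23, ∞}.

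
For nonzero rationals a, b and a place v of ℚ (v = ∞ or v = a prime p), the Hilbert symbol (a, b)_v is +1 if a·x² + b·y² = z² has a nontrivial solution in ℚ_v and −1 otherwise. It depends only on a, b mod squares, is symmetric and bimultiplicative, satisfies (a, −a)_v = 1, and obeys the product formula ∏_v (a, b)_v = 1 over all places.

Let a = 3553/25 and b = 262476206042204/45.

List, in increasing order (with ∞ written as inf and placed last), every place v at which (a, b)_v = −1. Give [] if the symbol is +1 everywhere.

Mod squares: a ≡ 3553, b ≡ 595. Check v ∈ {∞, 2, 3, 5, 7, 11, 17, 19}.
v=5: a=5^-2·(≡3), b=5^-1·(≡1) mod 5; (3|5)=-1, (1|5)=+1; (−1)^{-2·-1·2}·(-1)^-1·(+1)^-2 = -1.
v=19: a=19^1·(≡9), b=19^4·(≡9) mod 19; (9|19)=+1, (9|19)=+1; (−1)^{1·4·9}·(+1)^4·(+1)^1 = +1.
v=∞: 3553 > 0 and 595 > 0  ⇒  (a,b)_∞ = +1.
v=3: a=3^0·(≡1), b=3^-2·(≡1) mod 3; (1|3)=+1, (1|3)=+1; (−1)^{0·-2·1}·(+1)^-2·(+1)^0 = +1.
v=11: a=11^1·(≡5), b=11^4·(≡3) mod 11; (5|11)=+1, (3|11)=+1; (−1)^{1·4·5}·(+1)^4·(+1)^1 = +1.
v=7: a=7^0·(≡1), b=7^1·(≡1) mod 7; (1|7)=+1, (1|7)=+1; (−1)^{0·1·3}·(+1)^1·(+1)^0 = +1.
v=17: a=17^1·(≡7), b=17^3·(≡13) mod 17; (7|17)=-1, (13|17)=+1; (−1)^{1·3·8}·(-1)^3·(+1)^1 = -1.
v=2: v_2(a)=0, v_2(b)=2; units ≡ 1, 3 (mod 8); ε·ε+αω+βω = 0·1+0·1+2·0 ≡ 0  ⇒  (a,b)_2 = +1.
(3553, 595 / ℚ) ramifies at {5, 17}: a division algebra.

[5, 17]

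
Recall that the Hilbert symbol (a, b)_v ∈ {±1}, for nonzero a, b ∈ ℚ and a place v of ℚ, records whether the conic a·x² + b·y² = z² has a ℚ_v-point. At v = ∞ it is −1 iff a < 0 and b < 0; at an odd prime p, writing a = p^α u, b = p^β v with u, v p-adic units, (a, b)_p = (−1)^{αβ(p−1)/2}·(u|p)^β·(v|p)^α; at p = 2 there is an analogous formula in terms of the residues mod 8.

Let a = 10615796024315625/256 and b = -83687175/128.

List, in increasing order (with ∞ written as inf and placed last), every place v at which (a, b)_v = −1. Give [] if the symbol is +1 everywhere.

(a, b) ≡ (1105, -286) mod (ℚ^×)²; places V = {2, 3, 5, 11, 13, 17, ∞}.
(a,b)_3: α=2, u≡1; β=4, v≡2 (mod 3); (1|3)=+1, (2|3)=-1; sign (−1)^0·+1^4·-1^2 = +1.
(a,b)_2: α=-8, β=-7; u≡1, v≡1 (mod 8); ε(u)ε(v)=0·0, αω(v)=-8·0, βω(u)=-7·0; sum ≡ 0  ⇒  +1.
(a,b)_13: α=3, u≡5; β=1, v≡9 (mod 13); (5|13)=-1, (9|13)=+1; sign (−1)^0·-1^1·+1^3 = -1.
(a,b)_17: α=5, u≡5; β=2, v≡6 (mod 17); (5|17)=-1, (6|17)=-1; sign (−1)^0·-1^2·-1^5 = -1.
(a,b)_11: α=2, u≡9; β=1, v≡7 (mod 11); (9|11)=+1, (7|11)=-1; sign (−1)^0·+1^1·-1^2 = +1.
(a,b)_∞: sgn(1105)=+, sgn(-286)=−, so +1.
(a,b)_5: α=5, u≡1; β=2, v≡1 (mod 5); (1|5)=+1, (1|5)=+1; sign (−1)^0·+1^2·+1^5 = +1.
(1105, -286 / ℚ) ramifies at {13, 17}: a division algebra.

[13, 17]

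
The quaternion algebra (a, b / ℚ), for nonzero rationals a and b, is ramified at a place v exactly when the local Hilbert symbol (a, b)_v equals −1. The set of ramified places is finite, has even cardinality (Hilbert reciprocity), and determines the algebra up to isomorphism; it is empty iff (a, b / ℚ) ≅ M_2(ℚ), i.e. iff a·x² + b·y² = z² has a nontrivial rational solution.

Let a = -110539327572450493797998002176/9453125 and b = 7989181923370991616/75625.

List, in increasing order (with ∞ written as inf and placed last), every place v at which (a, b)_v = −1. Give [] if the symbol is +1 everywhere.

(a, b) ≡ (-15470, 34) mod (ℚ^×)²; places V = {2, 3, 5, 7, 11, 13, 17, ∞}.
(a,b)_∞: sgn(-15470)=−, sgn(34)=+, so +1.
(a,b)_17: α=9, u≡4; β=5, v≡9 (mod 17); (4|17)=+1, (9|17)=+1; sign (−1)^0·+1^5·+1^9 = +1.
(a,b)_5: α=-7, u≡4; β=-4, v≡1 (mod 5); (4|5)=+1, (1|5)=+1; sign (−1)^0·+1^-4·+1^-7 = +1.
(a,b)_3: α=2, u≡1; β=4, v≡1 (mod 3); (1|3)=+1, (1|3)=+1; sign (−1)^0·+1^4·+1^2 = +1.
(a,b)_11: α=-2, u≡10; β=-2, v≡1 (mod 11); (10|11)=-1, (1|11)=+1; sign (−1)^0·-1^-2·+1^-2 = +1.
(a,b)_2: α=37, β=23; u≡1, v≡1 (mod 8); ε(u)ε(v)=0·0, αω(v)=37·0, βω(u)=23·0; sum ≡ 0  ⇒  +1.
(a,b)_7: α=3, u≡1; β=2, v≡6 (mod 7); (1|7)=+1, (6|7)=-1; sign (−1)^0·+1^2·-1^3 = -1.
(a,b)_13: α=3, u≡2; β=2, v≡5 (mod 13); (2|13)=-1, (5|13)=-1; sign (−1)^0·-1^2·-1^3 = -1.
(-15470, 34 / ℚ) ramifies at {7, 13}: a division algebra.

[7, 13]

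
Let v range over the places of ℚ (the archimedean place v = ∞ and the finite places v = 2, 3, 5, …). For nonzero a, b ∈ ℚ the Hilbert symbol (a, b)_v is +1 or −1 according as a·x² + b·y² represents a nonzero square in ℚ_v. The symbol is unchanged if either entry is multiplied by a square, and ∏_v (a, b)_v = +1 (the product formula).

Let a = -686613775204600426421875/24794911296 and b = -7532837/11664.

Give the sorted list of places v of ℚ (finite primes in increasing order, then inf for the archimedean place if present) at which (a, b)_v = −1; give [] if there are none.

(a, b) ≡ (-536731, -53) mod (ℚ^×)²; places V = {2, 3, 5, 7, 13, 19, 29, 41, 53, ∞}.
(a,b)_41: α=1, u≡29; β=0, v≡19 (mod 41); (29|41)=-1, (19|41)=-1; sign (−1)^0·-1^0·-1^1 = -1.
(a,b)_2: α=-6, β=-4; u≡5, v≡3 (mod 8); ε(u)ε(v)=0·1, αω(v)=-6·1, βω(u)=-4·1; sum ≡ 0  ⇒  +1.
(a,b)_3: α=-18, u≡2; β=-6, v≡1 (mod 3); (2|3)=-1, (1|3)=+1; sign (−1)^0·-1^-6·+1^-18 = +1.
(a,b)_5: α=6, u≡4; β=0, v≡2 (mod 5); (4|5)=+1, (2|5)=-1; sign (−1)^0·+1^0·-1^6 = +1.
(a,b)_29: α=6, u≡23; β=2, v≡20 (mod 29); (23|29)=+1, (20|29)=+1; sign (−1)^0·+1^2·+1^6 = +1.
(a,b)_13: α=1, u≡10; β=2, v≡10 (mod 13); (10|13)=+1, (10|13)=+1; sign (−1)^0·+1^2·+1^1 = +1.
(a,b)_19: α=1, u≡11; β=0, v≡1 (mod 19); (11|19)=+1, (1|19)=+1; sign (−1)^0·+1^0·+1^1 = +1.
(a,b)_∞: sgn(-536731)=−, sgn(-53)=−, so -1.
(a,b)_53: α=3, u≡25; β=1, v≡44 (mod 53); (25|53)=+1, (44|53)=+1; sign (−1)^0·+1^1·+1^3 = +1.
(a,b)_7: α=2, u≡2; β=0, v≡5 (mod 7); (2|7)=+1, (5|7)=-1; sign (−1)^0·+1^0·-1^2 = +1.
Ram(-536731, -53) = {41, ∞}; no ℚ_41-point on the conic.

[41, inf]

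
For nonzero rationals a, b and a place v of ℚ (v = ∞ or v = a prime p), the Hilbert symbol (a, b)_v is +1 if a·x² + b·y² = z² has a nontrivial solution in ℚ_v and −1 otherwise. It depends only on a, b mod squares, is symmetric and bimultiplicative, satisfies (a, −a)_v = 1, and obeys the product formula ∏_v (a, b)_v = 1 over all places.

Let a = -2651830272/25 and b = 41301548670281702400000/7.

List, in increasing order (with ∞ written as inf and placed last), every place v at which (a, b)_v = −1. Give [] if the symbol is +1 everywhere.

(a, b) ≡ (-287742, 2170) mod (ℚ^×)²; places V = {2, 3, 5, 7, 13, 17, 31, ∞}.
(a,b)_∞: sgn(-287742)=−, sgn(2170)=+, so +1.
(a,b)_7: α=1, u≡5; β=-1, v≡4 (mod 7); (5|7)=-1, (4|7)=+1; sign (−1)^1·-1^-1·+1^1 = +1.
(a,b)_3: α=3, u≡2; β=8, v≡1 (mod 3); (2|3)=-1, (1|3)=+1; sign (−1)^0·-1^8·+1^3 = +1.
(a,b)_5: α=-2, u≡3; β=5, v≡4 (mod 5); (3|5)=-1, (4|5)=+1; sign (−1)^0·-1^5·+1^-2 = -1.
(a,b)_2: α=11, β=13; u≡1, v≡5 (mod 8); ε(u)ε(v)=0·0, αω(v)=11·1, βω(u)=13·0; sum ≡ 1  ⇒  -1.
(a,b)_13: α=1, u≡5; β=4, v≡4 (mod 13); (5|13)=-1, (4|13)=+1; sign (−1)^0·-1^4·+1^1 = +1.
(a,b)_17: α=1, u≡10; β=2, v≡11 (mod 17); (10|17)=-1, (11|17)=-1; sign (−1)^0·-1^2·-1^1 = -1.
(a,b)_31: α=1, u≡4; β=3, v≡1 (mod 31); (4|31)=+1, (1|31)=+1; sign (−1)^1·+1^3·+1^1 = -1.
(-287742, 2170 / ℚ) ramifies at {2, 5, 17, 31}: a division algebra.

[2, 5, 17, 31]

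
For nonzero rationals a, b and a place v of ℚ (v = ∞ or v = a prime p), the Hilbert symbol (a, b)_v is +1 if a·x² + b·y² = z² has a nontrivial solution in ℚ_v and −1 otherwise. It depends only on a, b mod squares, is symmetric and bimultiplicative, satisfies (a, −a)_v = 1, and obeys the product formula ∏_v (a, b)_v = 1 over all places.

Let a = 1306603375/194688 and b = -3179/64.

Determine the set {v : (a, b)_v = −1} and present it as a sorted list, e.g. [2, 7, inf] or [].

(a, b) ≡ (17630, -11) mod (ℚ^×)²; places V = {2, 3, 5, 7, 11, 13, 17, 41, 43, ∞}.
(a,b)_13: α=-2, u≡8; β=0, v≡7 (mod 13); (8|13)=-1, (7|13)=-1; sign (−1)^0·-1^0·-1^-2 = +1.
(a,b)_43: α=1, u≡24; β=0, v≡37 (mod 43); (24|43)=+1, (37|43)=-1; sign (−1)^0·+1^0·-1^1 = -1.
(a,b)_7: α=2, u≡4; β=0, v≡6 (mod 7); (4|7)=+1, (6|7)=-1; sign (−1)^0·+1^0·-1^2 = +1.
(a,b)_11: α=2, u≡6; β=1, v≡7 (mod 11); (6|11)=-1, (7|11)=-1; sign (−1)^0·-1^1·-1^2 = -1.
(a,b)_∞: sgn(17630)=+, sgn(-11)=−, so +1.
(a,b)_3: α=-2, u≡2; β=0, v≡1 (mod 3); (2|3)=-1, (1|3)=+1; sign (−1)^0·-1^0·+1^-2 = +1.
(a,b)_17: α=0, u≡13; β=2, v≡7 (mod 17); (13|17)=+1, (7|17)=-1; sign (−1)^0·+1^2·-1^0 = +1.
(a,b)_2: α=-7, β=-6; u≡7, v≡5 (mod 8); ε(u)ε(v)=1·0, αω(v)=-7·1, βω(u)=-6·0; sum ≡ 1  ⇒  -1.
(a,b)_41: α=1, u≡5; β=0, v≡24 (mod 41); (5|41)=+1, (24|41)=-1; sign (−1)^0·+1^0·-1^1 = -1.
(a,b)_5: α=3, u≡4; β=0, v≡4 (mod 5); (4|5)=+1, (4|5)=+1; sign (−1)^0·+1^0·+1^3 = +1.
(17630, -11 / ℚ) ramifies at {2, 11, 41, 43}: a division algebra.

[2, 11, 41, 43]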